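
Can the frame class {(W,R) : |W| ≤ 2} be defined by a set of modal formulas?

No — not modally definable

If a class were modally definable it would be closed under disjoint unions (Goldblatt–Thomason).
Any modal formula valid on each of 3 disjoint one-world frames is valid on their disjoint union (validity is preserved under disjoint unions). Each one-world frame has |W|=1≤2, but the union has |W|=3.
So no modal formula (or set of formulas) defines exactly the |W|≤2 frames.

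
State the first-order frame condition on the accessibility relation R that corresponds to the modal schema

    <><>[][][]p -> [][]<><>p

This is a Sahlqvist (Geach-type) schema ◇^2□^3p → □^2◇^2p.
Minimal-valuation argument: fix x; take any y with xR^2y and any z with xR^2z. Set V(p) to the set of worlds R-reachable from y in exactly 3 steps. Then □^3p holds at y, so the antecedent holds at x; validity forces ◇^2p at z, giving a w with zR^2w and yR^3w.
First-order correspondent: forall x forall y forall z ((x R^2 y & x R^2 z) -> exists w (y R^3 w & z R^2 w)).

forall x forall y forall z ((x R^2 y & x R^2 z) -> exists w (y R^3 w & z R^2 w))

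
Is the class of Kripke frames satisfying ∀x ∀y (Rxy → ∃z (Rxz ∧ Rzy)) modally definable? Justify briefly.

The condition is density. A defining modal formula is □□r → □r.

Yes — defined by □□r → □r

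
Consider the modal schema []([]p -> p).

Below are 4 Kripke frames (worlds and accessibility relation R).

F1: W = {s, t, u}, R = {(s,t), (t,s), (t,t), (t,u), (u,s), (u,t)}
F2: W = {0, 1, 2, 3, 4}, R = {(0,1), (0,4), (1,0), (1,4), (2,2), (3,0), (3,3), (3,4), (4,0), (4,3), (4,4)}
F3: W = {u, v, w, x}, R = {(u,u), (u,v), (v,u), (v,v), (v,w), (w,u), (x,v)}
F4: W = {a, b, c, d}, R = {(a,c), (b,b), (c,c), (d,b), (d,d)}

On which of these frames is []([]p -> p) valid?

Frame correspondent (Sahlqvist): forall x forall y (Rxy -> Ryy) — i.e. shift-reflexivity.
F1: fails — Rus but not Rss.
F2: fails — R10 but not R00.
F3: fails — Rvw but not Rww.
F4: condition met.

F4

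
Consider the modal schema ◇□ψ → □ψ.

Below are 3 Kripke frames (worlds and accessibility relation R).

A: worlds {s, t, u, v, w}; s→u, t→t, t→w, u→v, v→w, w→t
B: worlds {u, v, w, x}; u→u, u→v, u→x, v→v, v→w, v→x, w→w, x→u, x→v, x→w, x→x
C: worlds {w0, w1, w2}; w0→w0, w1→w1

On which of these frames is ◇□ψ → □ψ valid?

This is the axiom for the Euclidean property; its first-order frame correspondent is ∀x ∀y ∀z (Rxy ∧ Rxz → Ryz).
A: fails — Rsu and Rsu but not Ruu.
B: fails — Ruv and Ruu but not Rvu.
C: satisfies the condition.

C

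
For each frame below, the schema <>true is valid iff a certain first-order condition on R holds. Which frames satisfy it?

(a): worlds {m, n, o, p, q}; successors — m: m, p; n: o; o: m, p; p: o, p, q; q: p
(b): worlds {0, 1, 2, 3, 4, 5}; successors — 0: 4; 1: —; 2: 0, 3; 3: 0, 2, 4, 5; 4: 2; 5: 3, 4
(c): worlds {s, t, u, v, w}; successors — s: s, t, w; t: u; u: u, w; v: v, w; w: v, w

(a), (c)

The schema corresponds to seriality: forall x exists y Rxy.
(a): satisfies the condition.
(b): fails — world 1 has no successor.
(c): satisfies the condition.
Valid on: (a), (c).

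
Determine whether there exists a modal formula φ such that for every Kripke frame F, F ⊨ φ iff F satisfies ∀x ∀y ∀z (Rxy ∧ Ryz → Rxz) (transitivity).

Yes, by □r → □□r

The condition is transitivity. A defining modal formula is □r → □□r.
Suppose □r→□□r is valid. Take Rxy, Ryz and set V(r)={w : Rxw}. Then □r at x, so □□r at x, so □r at y, so r at z, i.e. Rxz.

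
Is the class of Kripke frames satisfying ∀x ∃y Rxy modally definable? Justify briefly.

The condition is seriality. A defining modal formula is □q → ◇q.

Yes, by □q → ◇q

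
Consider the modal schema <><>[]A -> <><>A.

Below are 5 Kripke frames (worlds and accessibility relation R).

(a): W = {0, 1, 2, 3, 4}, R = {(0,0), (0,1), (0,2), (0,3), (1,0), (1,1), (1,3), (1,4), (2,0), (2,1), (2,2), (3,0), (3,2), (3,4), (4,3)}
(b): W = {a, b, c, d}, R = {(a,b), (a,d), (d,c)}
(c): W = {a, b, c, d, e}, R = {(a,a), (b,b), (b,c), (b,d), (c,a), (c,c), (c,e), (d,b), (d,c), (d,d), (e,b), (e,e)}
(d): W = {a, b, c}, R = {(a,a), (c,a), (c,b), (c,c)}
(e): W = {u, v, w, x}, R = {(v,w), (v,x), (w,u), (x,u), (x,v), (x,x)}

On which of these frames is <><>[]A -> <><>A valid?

(c)

Frame correspondent (Sahlqvist): forall x forall y (x R^2 y -> exists w (yRw & x R^2 w)) — i.e. a generalized confluence (Geach) condition.
(a): fails — 4R²4 but no w with 4Rw and 4R²w.
(b): fails — aR²c but no w with cRw and aR²w.
(c): condition met.
(d): fails — cR²b but no w with bRw and cR²w.
(e): fails — vR²u but no t with uRt and vR²t.
Valid on: (c).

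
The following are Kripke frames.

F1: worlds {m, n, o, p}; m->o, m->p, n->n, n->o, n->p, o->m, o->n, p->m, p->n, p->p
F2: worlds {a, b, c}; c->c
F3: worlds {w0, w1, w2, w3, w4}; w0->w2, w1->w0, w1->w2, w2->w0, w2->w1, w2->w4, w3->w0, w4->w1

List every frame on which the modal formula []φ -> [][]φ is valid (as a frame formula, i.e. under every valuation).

Frame correspondent (Sahlqvist): forall x forall y forall z (Rxy & Ryz -> Rxz) — i.e. transitivity.
F1: fails — Rom and Rmo but not Roo.
F2: condition met.
F3: fails — Rw1w2 and Rw2w4 but not Rw1w4.
Valid on: F2.

F2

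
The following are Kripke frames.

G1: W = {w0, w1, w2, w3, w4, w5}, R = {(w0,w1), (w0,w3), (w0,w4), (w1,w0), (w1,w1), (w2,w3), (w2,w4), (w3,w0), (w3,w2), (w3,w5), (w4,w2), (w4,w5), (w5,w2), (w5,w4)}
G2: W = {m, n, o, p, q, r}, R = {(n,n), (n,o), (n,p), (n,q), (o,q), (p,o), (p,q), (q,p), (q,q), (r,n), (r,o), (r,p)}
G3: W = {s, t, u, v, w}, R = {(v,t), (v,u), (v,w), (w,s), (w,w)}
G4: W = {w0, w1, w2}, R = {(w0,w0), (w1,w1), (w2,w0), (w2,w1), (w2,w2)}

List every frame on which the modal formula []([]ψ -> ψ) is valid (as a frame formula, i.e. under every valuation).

This is the axiom for shift-reflexivity; its first-order frame correspondent is forall x forall y (Rxy -> Ryy).
G1: fails — Rw1w0 but not Rw0w0.
G2: fails — Rno but not Roo.
G3: fails — Rvt but not Rtt.
G4: holds.
Valid on: G4.

G4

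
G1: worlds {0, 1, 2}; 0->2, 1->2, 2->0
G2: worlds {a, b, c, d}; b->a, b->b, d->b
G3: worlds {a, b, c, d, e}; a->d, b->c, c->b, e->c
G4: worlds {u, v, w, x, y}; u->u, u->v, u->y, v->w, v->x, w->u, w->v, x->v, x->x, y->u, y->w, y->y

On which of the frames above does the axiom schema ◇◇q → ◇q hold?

none

The schema corresponds to a generalized confluence (Geach) condition: ∀x ∀y (xR²y → ∃w (y = w ∧ xRw)).
G1: fails — 0R²0 but no w with 0=w and 0Rw.
G2: fails — dR²a but no w with a=w and dRw.
G3: fails — bR²b but no w with b=w and bRw.
G4: fails — uR²w but no t with w=t and uRt.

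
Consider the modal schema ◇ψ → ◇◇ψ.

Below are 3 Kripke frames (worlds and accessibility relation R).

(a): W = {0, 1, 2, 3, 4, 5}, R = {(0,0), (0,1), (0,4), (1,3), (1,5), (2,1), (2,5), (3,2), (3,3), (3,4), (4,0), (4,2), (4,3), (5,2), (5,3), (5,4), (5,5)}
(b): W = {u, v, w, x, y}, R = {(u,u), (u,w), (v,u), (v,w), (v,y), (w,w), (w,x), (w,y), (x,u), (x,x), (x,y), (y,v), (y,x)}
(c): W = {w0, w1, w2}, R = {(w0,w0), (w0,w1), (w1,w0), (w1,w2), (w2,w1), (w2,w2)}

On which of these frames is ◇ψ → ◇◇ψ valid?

(c)

The schema corresponds to a generalized confluence (Geach) condition: ∀x ∀y (xRy → ∃w (y = w ∧ xR²w)).
(a): fails — 2R1 but no w with 1=w and 2R²w.
(b): fails — yRv but no t with v=t and yR²t.
(c): holds.
Valid on: (c).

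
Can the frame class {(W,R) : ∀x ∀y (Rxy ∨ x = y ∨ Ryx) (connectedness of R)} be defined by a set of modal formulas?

Modal frame validity is preserved under disjoint unions.
Take 3 disjoint single-world reflexive frames: each is trivially connected, but their disjoint union has 3 worlds with no edge between distinct components, so it is not connected.
So no modal formula (or set of formulas) defines exactly the connected frames.

No — not modally definable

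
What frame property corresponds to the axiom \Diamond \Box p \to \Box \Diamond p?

convergence: \forall x \forall y \forall z (Rxy \wedge Rxz \to \exists w (Ryw \wedge Rzw))

Suppose ◇□p→□◇p is valid. Take Rxy, Rxz and set V(p)={w : Ryw}. Then □p at y so ◇□p at x, so □◇p at x, so ◇p at z, giving w with Rzw and Ryw.
Conversely, any frame satisfying \forall x \forall y \forall z (Rxy \wedge Rxz \to \exists w (Ryw \wedge Rzw)) validates the schema.
Frame condition: \forall x \forall y \forall z (Rxy \wedge Rxz \to \exists w (Ryw \wedge Rzw)).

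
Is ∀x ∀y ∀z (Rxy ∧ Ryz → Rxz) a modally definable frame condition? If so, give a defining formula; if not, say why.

Yes: it is transitivity, defined by the 4 schema □q → □□q.
Suppose □q→□□q is valid. Take Rxy, Ryz and set V(q)={w : Rxw}. Then □q at x, so □□q at x, so □q at y, so q at z, i.e. Rxz.

Yes, by □q → □□q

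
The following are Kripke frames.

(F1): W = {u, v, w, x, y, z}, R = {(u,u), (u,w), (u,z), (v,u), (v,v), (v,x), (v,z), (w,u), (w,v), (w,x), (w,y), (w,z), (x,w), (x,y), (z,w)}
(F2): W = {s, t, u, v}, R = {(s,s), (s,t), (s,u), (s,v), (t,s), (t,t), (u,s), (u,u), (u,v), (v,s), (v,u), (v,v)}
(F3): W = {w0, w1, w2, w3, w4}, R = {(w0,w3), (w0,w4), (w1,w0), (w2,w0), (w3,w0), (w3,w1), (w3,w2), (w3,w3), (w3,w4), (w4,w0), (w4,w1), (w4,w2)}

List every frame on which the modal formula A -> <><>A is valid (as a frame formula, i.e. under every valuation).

(F2)

Frame correspondent (Sahlqvist): forall x exists w (x = w & x R^2 w) — i.e. a generalized confluence (Geach) condition.
(F1): fails — at y but no t with y=t and yR²t.
(F2): condition met.
(F3): fails — at w1 but no w with w1=w and w1R²w.
Valid on: (F2).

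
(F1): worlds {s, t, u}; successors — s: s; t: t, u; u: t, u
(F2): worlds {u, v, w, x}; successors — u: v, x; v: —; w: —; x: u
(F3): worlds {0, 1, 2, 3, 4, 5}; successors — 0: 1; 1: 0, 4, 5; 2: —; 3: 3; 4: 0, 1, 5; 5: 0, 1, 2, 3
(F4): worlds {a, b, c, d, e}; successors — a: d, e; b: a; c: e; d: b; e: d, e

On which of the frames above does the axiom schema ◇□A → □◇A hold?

Frame correspondent (Sahlqvist): ∀x ∀y ∀z (Rxy ∧ Rxz → ∃w (Ryw ∧ Rzw)) — i.e. convergence.
(F1): satisfies the condition.
(F2): fails — Ruv and Ruv but v and v have no common successor.
(F3): fails — R40 and R41 but 0 and 1 have no common successor.
(F4): fails — Rae and Rad but e and d have no common successor.

(F1)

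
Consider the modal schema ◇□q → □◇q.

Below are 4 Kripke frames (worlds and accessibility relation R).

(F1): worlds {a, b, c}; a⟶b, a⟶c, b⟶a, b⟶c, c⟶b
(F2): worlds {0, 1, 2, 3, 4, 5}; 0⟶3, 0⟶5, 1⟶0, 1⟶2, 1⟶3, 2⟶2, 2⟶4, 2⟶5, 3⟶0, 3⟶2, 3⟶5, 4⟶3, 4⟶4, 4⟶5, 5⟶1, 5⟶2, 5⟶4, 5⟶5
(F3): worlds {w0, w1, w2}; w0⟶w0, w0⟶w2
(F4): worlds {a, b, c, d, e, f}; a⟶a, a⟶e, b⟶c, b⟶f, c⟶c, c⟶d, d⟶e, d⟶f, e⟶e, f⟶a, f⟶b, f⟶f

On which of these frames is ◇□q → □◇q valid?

(F2)

This is the axiom for convergence; its first-order frame correspondent is ∀x ∀y ∀z (Rxy ∧ Rxz → ∃w (Ryw ∧ Rzw)).
(F1): fails — Rab and Rac but b and c have no common successor.
(F2): holds.
(F3): fails — Rw0w2 and Rw0w2 but w2 and w2 have no common successor.
(F4): fails — Rbc and Rbf but c and f have no common successor.
Valid on: (F2).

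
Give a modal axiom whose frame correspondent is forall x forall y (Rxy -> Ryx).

This is symmetry; the standard corresponding axiom is B: q → □◇q.

q → □◇q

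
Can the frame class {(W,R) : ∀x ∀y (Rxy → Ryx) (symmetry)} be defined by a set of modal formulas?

This is a Sahlqvist condition; the B axiom p → □◇p defines it.
Suppose p→□◇p is valid. Take Rxy and set V(p)={x}. Then p at x, so □◇p at x, so ◇p at y, so some z with Ryz has p; z=x, i.e. Ryx.

Definable; p → □◇p defines it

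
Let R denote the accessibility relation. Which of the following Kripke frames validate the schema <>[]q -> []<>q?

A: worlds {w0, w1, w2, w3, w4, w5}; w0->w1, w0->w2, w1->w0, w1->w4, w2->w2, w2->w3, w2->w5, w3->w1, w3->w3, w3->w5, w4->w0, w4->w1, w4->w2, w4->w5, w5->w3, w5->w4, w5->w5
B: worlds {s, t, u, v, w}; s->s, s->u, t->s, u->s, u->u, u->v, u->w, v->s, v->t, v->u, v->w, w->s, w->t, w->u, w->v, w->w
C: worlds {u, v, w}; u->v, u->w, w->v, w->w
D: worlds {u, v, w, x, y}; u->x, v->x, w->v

This is the axiom for convergence; its first-order frame correspondent is forall x forall y forall z (Rxy & Rxz -> exists w (Ryw & Rzw)).
A: fails — Rw0w1 and Rw0w2 but w1 and w2 have no common successor.
B: condition met.
C: fails — Ruv and Ruv but v and v have no common successor.
D: fails — Rux and Rux but x and x have no common successor.
Valid on: B.

B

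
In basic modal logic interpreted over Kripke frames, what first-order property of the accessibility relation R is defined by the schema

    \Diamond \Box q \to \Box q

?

Equivalently (dual form): ◇q → □◇q.
Suppose ◇q→□◇q is valid. Take Rxy, Rxz and set V(q)={y}. Then ◇q at x, so □◇q at x, so ◇q at z, so some w with Rzw has q; w=y, i.e. Rzy. By symmetry of the argument, Ryz.
The converse is a direct semantic check.
Frame condition: \forall x \forall y \forall z (Rxy \wedge Rxz \to Ryz).

the Euclidean property: \forall x \forall y \forall z (Rxy \wedge Rxz \to Ryz)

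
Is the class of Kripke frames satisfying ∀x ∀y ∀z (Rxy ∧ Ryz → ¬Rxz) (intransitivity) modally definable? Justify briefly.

Not definable by any modal formula

Any modally definable frame class is closed under surjective bounded morphisms.
The 5-cycle (worlds w0,w1,w2,w3,w4 with w0→w1→w2→w3→w4→w0) is intransitive. Mapping every world to a single reflexive point • is a surjective bounded morphism; the reflexive point is not intransitive (R••∧R•• but R••).
Hence intransitivity is not modally definable.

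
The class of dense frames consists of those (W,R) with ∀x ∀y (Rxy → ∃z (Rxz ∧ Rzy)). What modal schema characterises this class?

□□s → □s

This is density; the standard corresponding axiom is C4: □□s → □s.
Suppose □□s→□s is valid. Take Rxy and set V(s)={w : xR²w}. Then □□s at x, so □s at x, so s at y, i.e. ∃z(Rxz∧Rzy).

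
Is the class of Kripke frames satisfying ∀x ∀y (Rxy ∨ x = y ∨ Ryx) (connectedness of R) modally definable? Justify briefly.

No

If a class were modally definable it would be closed under disjoint unions (Goldblatt–Thomason).
Take 3 disjoint single-world reflexive frames: each is trivially connected, but their disjoint union has 3 worlds with no edge between distinct components, so it is not connected.
So the class is not modally definable.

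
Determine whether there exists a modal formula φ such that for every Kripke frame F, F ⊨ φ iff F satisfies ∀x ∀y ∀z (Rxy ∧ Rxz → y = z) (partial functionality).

Yes — defined by ◇q → □q

The condition is partial functionality. A defining modal formula is ◇q → □q.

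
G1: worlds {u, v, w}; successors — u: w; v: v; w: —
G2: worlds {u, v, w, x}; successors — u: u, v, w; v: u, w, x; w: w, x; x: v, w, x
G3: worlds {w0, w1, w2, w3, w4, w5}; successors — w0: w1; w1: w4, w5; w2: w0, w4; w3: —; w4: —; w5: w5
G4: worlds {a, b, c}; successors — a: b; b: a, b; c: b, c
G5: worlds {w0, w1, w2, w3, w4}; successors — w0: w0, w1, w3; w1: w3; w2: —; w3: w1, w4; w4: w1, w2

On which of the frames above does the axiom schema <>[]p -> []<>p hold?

G2, G4

Frame correspondent (Sahlqvist): forall x forall y forall z (Rxy & Rxz -> exists w (Ryw & Rzw)) — i.e. convergence.
G1: fails — Ruw and Ruw but w and w have no common successor.
G2: holds.
G3: fails — Rw1w5 and Rw1w4 but w5 and w4 have no common successor.
G4: holds.
G5: fails — Rw0w1 and Rw0w3 but w1 and w3 have no common successor.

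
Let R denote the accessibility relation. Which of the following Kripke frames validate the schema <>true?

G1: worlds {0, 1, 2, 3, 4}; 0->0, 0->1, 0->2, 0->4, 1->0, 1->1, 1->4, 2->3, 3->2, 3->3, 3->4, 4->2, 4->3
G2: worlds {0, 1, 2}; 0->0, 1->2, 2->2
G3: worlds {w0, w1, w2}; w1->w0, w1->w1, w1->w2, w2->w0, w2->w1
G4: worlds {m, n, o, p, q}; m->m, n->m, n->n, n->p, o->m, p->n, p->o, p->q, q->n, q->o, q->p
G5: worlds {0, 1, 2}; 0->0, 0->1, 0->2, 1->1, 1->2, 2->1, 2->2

This is the axiom for seriality; its first-order frame correspondent is forall x exists y Rxy.
G1: satisfies the condition.
G2: satisfies the condition.
G3: fails — world w0 has no successor.
G4: satisfies the condition.
G5: satisfies the condition.

G1, G2, G4, G5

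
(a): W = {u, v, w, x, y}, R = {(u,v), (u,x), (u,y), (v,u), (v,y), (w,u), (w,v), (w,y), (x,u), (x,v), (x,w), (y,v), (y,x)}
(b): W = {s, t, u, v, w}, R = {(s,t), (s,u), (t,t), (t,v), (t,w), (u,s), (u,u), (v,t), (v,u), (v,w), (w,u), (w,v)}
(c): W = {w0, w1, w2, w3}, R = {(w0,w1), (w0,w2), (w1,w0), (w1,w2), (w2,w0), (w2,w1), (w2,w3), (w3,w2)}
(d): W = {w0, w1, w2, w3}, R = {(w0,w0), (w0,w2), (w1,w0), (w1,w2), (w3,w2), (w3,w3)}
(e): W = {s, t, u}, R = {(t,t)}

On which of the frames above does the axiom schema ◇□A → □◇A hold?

This is the axiom for convergence; its first-order frame correspondent is ∀x ∀y ∀z (Rxy ∧ Rxz → ∃w (Ryw ∧ Rzw)).
(a): fails — Ruv and Ruy but v and y have no common successor.
(b): fails — Rsu and Rst but u and t have no common successor.
(c): satisfies the condition.
(d): fails — Rw0w2 and Rw0w2 but w2 and w2 have no common successor.
(e): satisfies the condition.
Valid on: (c), (e).

(c), (e)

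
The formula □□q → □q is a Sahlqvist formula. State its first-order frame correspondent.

density: ∀x ∀y (Rxy → ∃z (Rxz ∧ Rzy))

This is the C4 axiom.
Its frame correspondent is density — ∀x ∀y (Rxy → ∃z (Rxz ∧ Rzy)).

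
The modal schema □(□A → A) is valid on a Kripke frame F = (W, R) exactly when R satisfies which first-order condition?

Suppose □(□A→A) is valid. Take Rxy and set V(A)={w : Ryw}. Then at y, □A holds; since □(□A→A) at x, □A→A at y, so A at y, i.e. Ryy.

shift-reflexivity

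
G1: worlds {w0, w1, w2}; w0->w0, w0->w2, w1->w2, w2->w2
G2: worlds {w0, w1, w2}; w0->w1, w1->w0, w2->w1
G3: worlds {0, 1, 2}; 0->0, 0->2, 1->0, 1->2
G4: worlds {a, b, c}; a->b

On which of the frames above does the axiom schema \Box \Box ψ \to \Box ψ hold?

G1, G3

This is the axiom for density; its first-order frame correspondent is \forall x \forall y (Rxy \to \exists z (Rxz \wedge Rzy)).
G1: condition met.
G2: fails — Rw0w1 but no z with Rw0z and Rzw1.
G3: condition met.
G4: fails — Rab but no z with Raz and Rzb.
Valid on: G1, G3.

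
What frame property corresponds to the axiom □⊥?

emptiness of R: ∀x ∀y ¬Rxy

□⊥ is valid iff no world has any successor (otherwise □⊥ fails at any world with one).
Conversely, any frame satisfying ∀x ∀y ¬Rxy validates the schema.
Frame condition: ∀x ∀y ¬Rxy.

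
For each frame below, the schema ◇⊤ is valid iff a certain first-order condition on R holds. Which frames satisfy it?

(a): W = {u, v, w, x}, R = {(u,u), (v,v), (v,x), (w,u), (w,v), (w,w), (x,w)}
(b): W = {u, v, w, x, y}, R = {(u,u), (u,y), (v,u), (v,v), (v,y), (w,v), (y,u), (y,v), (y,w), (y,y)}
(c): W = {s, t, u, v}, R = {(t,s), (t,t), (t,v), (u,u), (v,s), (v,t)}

(a)

The schema corresponds to seriality: ∀x ∃y Rxy.
(a): holds.
(b): fails — world x has no successor.
(c): fails — world s has no successor.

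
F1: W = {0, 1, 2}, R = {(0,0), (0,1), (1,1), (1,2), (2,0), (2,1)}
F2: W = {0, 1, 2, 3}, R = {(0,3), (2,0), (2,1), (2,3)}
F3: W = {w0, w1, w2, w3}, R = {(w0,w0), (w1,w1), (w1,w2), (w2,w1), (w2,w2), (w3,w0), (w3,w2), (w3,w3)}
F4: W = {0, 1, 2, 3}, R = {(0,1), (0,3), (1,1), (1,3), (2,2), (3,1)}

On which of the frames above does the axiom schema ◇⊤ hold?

F1, F3, F4

Frame correspondent (Sahlqvist): ∀x ∃y Rxy — i.e. seriality.
F1: condition met.
F2: fails — world 1 has no successor.
F3: condition met.
F4: condition met.
Valid on: F1, F3, F4.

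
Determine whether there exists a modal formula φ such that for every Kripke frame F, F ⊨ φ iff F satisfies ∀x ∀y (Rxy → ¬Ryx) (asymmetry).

Any modally definable frame class is closed under surjective bounded morphisms.
The 5-cycle (worlds s,t,u,v,w with s→t→u→v→w→s) is asymmetric. Mapping every world to a single reflexive point • is a surjective bounded morphism, and the reflexive point is not asymmetric (R•• but asymmetry requires ¬R••).
So no modal formula (or set of formulas) defines exactly the asymmetric frames.

Not definable by any modal formula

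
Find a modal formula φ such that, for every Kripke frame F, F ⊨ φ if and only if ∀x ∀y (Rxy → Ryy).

□(□q → q)

The condition is shift-reflexivity. The T□ schema □(□q → q) defines it.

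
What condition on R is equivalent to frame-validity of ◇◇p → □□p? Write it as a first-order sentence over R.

This is a Sahlqvist (Geach-type) schema ◇^2□^0p → □^2◇^0p.
Minimal-valuation argument: fix x; take any y with xR^2y and any z with xR^2z. Set V(p) to the set of worlds R-reachable from y in exactly 0 steps. Then □^0p holds at y, so the antecedent holds at x; validity forces ◇^0p at z, giving a w with zR^0w and yR^0w.
First-order correspondent: ∀x ∀y ∀z ((xR²y ∧ xR²z) → ∃w (y = w ∧ z = w)).

∀x ∀y ∀z ((xR²y ∧ xR²z) → ∃w (y = w ∧ z = w))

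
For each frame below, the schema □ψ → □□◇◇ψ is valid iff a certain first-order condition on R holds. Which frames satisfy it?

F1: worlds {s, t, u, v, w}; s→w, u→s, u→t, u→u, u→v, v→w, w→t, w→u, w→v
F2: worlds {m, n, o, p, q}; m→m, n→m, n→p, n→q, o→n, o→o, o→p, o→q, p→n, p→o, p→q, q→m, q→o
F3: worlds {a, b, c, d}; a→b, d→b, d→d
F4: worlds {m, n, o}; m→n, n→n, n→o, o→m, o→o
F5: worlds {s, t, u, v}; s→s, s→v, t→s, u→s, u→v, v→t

The schema corresponds to a generalized confluence (Geach) condition: ∀x ∀z (xR²z → ∃w (xRw ∧ zR²w)).
F1: fails — sR²t but no w* with sRw* and tR²w*.
F2: fails — oR²m but no w with oRw and mR²w.
F3: fails — dR²b but no w with dRw and bR²w.
F4: satisfies the condition.
F5: satisfies the condition.
Valid on: F4, F5.

F4, F5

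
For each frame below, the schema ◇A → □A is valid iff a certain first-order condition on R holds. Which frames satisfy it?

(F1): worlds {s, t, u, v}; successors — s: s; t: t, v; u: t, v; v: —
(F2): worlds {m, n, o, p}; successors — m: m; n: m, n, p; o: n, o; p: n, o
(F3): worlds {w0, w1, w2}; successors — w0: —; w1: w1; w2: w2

(F3)

The schema corresponds to partial functionality: ∀x ∀y ∀z (Rxy ∧ Rxz → y = z).
(F1): fails — t sees both t and v.
(F2): fails — n sees both m and n.
(F3): satisfies the condition.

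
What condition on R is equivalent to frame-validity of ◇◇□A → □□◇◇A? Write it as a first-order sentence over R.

∀x ∀y ∀z ((xR²y ∧ xR²z) → ∃w (yRw ∧ zR²w))

This is a Sahlqvist (Geach-type) schema ◇^2□^1A → □^2◇^2A.
First-order correspondent: ∀x ∀y ∀z ((xR²y ∧ xR²z) → ∃w (yRw ∧ zR²w)).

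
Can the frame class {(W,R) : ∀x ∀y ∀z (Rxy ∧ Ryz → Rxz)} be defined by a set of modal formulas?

Yes: it is transitivity, defined by the 4 schema □r → □□r.
Suppose □r→□□r is valid. Take Rxy, Ryz and set V(r)={w : Rxw}. Then □r at x, so □□r at x, so □r at y, so r at z, i.e. Rxz.

Yes — defined by □r → □□r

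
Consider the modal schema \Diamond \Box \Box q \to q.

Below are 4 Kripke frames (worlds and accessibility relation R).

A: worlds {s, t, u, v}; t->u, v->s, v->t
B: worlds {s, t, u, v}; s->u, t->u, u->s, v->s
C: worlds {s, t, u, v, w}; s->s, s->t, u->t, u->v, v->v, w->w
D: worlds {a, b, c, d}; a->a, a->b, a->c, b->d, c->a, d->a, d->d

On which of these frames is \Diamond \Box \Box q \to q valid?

D

The schema corresponds to a generalized confluence (Geach) condition: \forall x \forall y (xRy \to \exists w (y R^2 w \wedge x = w)).
A: fails — tRu but no w with uR²w and t=w.
B: fails — sRu but no w with uR²w and s=w.
C: fails — sRt but no w* with tR²w* and s=w*.
D: condition met.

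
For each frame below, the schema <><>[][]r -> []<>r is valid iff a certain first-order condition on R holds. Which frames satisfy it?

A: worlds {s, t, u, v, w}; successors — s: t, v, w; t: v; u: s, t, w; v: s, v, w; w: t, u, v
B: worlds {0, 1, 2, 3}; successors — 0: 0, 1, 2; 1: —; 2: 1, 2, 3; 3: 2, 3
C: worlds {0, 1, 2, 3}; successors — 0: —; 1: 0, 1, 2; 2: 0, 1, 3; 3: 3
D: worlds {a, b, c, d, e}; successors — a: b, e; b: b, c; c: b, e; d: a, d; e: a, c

A

The schema corresponds to a generalized confluence (Geach) condition: forall x forall y forall z ((x R^2 y & xRz) -> exists w (y R^2 w & zRw)).
A: ✓.
B: fails — 0R²0, 0R1 but no w with 0R²w and 1Rw.
C: fails — 1R²0, 1R0 but no w with 0R²w and 0Rw.
D: fails — dR²b, dRd but no w with bR²w and dRw.
Valid on: A.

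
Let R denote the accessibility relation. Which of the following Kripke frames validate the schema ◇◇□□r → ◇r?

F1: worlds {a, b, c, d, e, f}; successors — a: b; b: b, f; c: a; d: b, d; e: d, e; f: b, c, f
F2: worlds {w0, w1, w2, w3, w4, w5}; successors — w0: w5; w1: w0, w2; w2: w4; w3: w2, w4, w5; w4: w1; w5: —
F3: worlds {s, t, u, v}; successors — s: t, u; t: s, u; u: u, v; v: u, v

F3

Frame correspondent (Sahlqvist): ∀x ∀y (xR²y → ∃w (yR²w ∧ xRw)) — i.e. a generalized confluence (Geach) condition.
F1: fails — cR²b but no w with bR²w and cRw.
F2: fails — w1R²w5 but no w with w5R²w and w1Rw.
F3: holds.
Valid on: F3.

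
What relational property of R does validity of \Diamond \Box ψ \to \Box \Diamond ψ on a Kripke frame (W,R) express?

convergence: \forall x \forall y \forall z (Rxy \wedge Rxz \to \exists w (Ryw \wedge Rzw))

Suppose ◇□ψ→□◇ψ is valid. Take Rxy, Rxz and set V(ψ)={w : Ryw}. Then □ψ at y so ◇□ψ at x, so □◇ψ at x, so ◇ψ at z, giving w with Rzw and Ryw.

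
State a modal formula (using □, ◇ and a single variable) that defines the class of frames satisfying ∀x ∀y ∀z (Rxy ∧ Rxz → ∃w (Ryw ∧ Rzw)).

A defining formula is ◇□s → □◇s (the .2 axiom).

◇□s → □◇s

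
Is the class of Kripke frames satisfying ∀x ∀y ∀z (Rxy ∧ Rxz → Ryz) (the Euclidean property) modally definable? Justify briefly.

Yes, by ◇p → □◇p

Yes: it is the Euclidean property, defined by the 5 schema ◇p → □◇p.
Suppose ◇p→□◇p is valid. Take Rxy, Rxz and set V(p)={y}. Then ◇p at x, so □◇p at x, so ◇p at z, so some w with Rzw has p; w=y, i.e. Rzy. By symmetry of the argument, Ryz.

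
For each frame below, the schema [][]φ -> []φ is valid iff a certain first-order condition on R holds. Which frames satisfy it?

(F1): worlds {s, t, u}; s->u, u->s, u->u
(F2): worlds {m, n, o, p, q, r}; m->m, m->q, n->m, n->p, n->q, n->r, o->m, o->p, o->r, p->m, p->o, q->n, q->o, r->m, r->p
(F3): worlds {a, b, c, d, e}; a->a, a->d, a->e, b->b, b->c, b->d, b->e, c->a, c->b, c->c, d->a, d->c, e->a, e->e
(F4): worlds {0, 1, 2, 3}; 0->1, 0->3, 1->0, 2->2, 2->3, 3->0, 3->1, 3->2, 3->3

(F1), (F3)

Frame correspondent (Sahlqvist): forall x forall y (Rxy -> exists z (Rxz & Rzy)) — i.e. density.
(F1): holds.
(F2): fails — Rnr but no z with Rnz and Rzr.
(F3): holds.
(F4): fails — R10 but no z with R1z and Rz0.
Valid on: (F1), (F3).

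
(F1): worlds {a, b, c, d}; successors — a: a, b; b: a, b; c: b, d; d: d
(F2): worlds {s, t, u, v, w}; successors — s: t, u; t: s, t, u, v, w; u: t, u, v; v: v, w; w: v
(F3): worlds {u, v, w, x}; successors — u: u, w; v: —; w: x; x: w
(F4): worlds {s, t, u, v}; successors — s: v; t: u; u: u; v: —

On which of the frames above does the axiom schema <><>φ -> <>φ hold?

Frame correspondent (Sahlqvist): forall x forall y forall z (Rxy & Ryz -> Rxz) — i.e. transitivity.
(F1): fails — Rcb and Rba but not Rca.
(F2): fails — Ruv and Rvw but not Ruw.
(F3): fails — Rxw and Rwx but not Rxx.
(F4): ✓.

(F4)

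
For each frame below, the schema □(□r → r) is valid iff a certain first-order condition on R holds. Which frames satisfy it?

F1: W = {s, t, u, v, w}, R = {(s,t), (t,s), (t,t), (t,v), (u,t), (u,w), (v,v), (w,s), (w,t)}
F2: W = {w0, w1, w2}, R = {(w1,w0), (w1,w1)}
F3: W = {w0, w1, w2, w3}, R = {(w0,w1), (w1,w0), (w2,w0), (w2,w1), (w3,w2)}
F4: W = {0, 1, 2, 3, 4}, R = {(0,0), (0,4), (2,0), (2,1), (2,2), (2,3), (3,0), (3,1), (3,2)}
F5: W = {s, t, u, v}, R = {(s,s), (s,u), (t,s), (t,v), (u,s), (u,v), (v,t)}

none

The schema corresponds to shift-reflexivity: ∀x ∀y (Rxy → Ryy).
F1: fails — Ruw but not Rww.
F2: fails — Rw1w0 but not Rw0w0.
F3: fails — Rw1w0 but not Rw0w0.
F4: fails — R31 but not R11.
F5: fails — Ruv but not Rvv.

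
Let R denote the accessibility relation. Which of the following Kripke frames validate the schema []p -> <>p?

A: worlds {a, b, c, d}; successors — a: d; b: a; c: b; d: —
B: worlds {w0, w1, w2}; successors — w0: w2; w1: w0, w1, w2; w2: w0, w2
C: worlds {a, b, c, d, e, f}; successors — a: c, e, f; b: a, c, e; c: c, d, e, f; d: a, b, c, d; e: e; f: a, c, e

The schema corresponds to seriality: forall x exists y Rxy.
A: fails — world d has no successor.
B: holds.
C: holds.

B, C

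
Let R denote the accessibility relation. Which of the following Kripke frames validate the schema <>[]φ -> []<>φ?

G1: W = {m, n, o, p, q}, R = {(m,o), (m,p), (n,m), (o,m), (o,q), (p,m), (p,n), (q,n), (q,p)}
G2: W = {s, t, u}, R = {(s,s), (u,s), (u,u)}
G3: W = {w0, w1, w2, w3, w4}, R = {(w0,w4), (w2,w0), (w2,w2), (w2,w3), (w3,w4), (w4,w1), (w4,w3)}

G2

The schema corresponds to convergence: forall x forall y forall z (Rxy & Rxz -> exists w (Ryw & Rzw)).
G1: fails — Rpm and Rpn but m and n have no common successor.
G2: ✓.
G3: fails — Rw2w2 and Rw2w0 but w2 and w0 have no common successor.
Valid on: G2.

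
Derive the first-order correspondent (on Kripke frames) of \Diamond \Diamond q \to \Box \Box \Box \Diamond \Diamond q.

\forall x \forall y \forall z ((x R^2 y \wedge x R^3 z) \to \exists w (y = w \wedge z R^2 w))

This is a Sahlqvist (Geach-type) schema ◇^2□^0q → □^3◇^2q.
First-order correspondent: \forall x \forall y \forall z ((x R^2 y \wedge x R^3 z) \to \exists w (y = w \wedge z R^2 w)).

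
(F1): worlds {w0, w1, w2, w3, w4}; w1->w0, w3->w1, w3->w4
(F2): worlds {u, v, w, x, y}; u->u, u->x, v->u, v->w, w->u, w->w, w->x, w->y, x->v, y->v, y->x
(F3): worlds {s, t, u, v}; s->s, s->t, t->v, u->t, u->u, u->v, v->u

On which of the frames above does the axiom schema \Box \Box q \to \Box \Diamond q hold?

(F2), (F3)

The schema corresponds to a generalized confluence (Geach) condition: \forall x \forall z (xRz \to \exists w (x R^2 w \wedge zRw)).
(F1): fails — w1Rw0 but no w with w1R²w and w0Rw.
(F2): condition met.
(F3): condition met.
Valid on: (F2), (F3).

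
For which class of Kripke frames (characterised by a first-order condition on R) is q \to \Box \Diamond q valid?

Suppose q→□◇q is valid. Take Rxy and set V(q)={x}. Then q at x, so □◇q at x, so ◇q at y, so some z with Ryz has q; z=x, i.e. Ryx.
The converse is a direct semantic check.
So the correspondent is symmetry.

symmetry: \forall x \forall y (Rxy \to Ryx)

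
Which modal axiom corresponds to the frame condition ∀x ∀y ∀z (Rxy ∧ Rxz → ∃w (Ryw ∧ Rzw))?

◇□q → □◇q

This is convergence; the standard corresponding axiom is .2: ◇□q → □◇q.
Suppose ◇□q→□◇q is valid. Take Rxy, Rxz and set V(q)={w : Ryw}. Then □q at y so ◇□q at x, so □◇q at x, so ◇q at z, giving w with Rzw and Ryw.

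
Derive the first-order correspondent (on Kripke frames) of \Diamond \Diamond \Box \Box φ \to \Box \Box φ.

\forall x \forall y \forall z ((x R^2 y \wedge x R^2 z) \to \exists w (y R^2 w \wedge z = w))

This is a Sahlqvist (Geach-type) schema ◇^2□^2φ → □^2◇^0φ.
First-order correspondent: \forall x \forall y \forall z ((x R^2 y \wedge x R^2 z) \to \exists w (y R^2 w \wedge z = w)).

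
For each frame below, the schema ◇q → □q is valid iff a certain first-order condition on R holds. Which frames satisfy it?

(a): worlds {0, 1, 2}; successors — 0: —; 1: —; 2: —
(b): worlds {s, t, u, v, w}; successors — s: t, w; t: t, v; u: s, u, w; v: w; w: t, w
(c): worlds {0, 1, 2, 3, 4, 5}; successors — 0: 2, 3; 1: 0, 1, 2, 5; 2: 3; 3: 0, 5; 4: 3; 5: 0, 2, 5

This is the axiom for partial functionality; its first-order frame correspondent is ∀x ∀y ∀z (Rxy ∧ Rxz → y = z).
(a): ✓.
(b): fails — s sees both t and w.
(c): fails — 0 sees both 2 and 3.
Valid on: (a).

(a)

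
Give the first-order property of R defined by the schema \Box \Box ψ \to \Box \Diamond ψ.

This is a Sahlqvist (Geach-type) schema ◇^0□^2ψ → □^1◇^1ψ.
First-order correspondent: \forall x \forall z (xRz \to \exists w (x R^2 w \wedge zRw)).

\forall x \forall z (xRz \to \exists w (x R^2 w \wedge zRw))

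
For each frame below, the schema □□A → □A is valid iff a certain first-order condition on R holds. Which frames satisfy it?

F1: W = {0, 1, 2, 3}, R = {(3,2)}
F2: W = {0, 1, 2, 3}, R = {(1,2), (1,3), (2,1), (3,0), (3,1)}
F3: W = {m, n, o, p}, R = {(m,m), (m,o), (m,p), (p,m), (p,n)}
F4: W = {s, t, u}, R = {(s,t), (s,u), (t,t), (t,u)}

F4

The schema corresponds to density: ∀x ∀y (Rxy → ∃z (Rxz ∧ Rzy)).
F1: fails — R32 but no z with R3z and Rz2.
F2: fails — R31 but no z with R3z and Rz1.
F3: fails — Rpn but no z with Rpz and Rzn.
F4: ✓.
Valid on: F4.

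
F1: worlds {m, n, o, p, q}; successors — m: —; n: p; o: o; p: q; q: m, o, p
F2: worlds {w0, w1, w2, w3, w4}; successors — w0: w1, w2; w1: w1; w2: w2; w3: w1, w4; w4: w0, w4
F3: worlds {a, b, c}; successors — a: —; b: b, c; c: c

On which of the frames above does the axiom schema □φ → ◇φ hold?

F2

This is the axiom for seriality; its first-order frame correspondent is ∀x ∃y Rxy.
F1: fails — world m has no successor.
F2: condition met.
F3: fails — world a has no successor.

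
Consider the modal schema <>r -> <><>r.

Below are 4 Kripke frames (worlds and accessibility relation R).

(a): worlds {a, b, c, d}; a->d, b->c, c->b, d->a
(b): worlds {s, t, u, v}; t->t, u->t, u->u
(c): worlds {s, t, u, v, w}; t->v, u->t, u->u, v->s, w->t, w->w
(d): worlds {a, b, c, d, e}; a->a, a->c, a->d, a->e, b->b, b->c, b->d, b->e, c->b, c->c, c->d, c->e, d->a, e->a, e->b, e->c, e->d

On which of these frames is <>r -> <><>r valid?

(b), (d)

This is the axiom for a generalized confluence (Geach) condition; its first-order frame correspondent is forall x forall y (xRy -> exists w (y = w & x R^2 w)).
(a): fails — aRd but no w with d=w and aR²w.
(b): ✓.
(c): fails — tRv but no w* with v=w* and tR²w*.
(d): ✓.
Valid on: (b), (d).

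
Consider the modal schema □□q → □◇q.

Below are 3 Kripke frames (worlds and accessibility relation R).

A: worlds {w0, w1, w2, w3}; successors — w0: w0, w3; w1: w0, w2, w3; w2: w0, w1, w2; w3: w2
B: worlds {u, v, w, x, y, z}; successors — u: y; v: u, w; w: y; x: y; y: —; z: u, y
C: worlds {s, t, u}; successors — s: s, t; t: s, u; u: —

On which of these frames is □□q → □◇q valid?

A

This is the axiom for a generalized confluence (Geach) condition; its first-order frame correspondent is ∀x ∀z (xRz → ∃w (xR²w ∧ zRw)).
A: condition met.
B: fails — uRy but no t with uR²t and yRt.
C: fails — tRu but no w with tR²w and uRw.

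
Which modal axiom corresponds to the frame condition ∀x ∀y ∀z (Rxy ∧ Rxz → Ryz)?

The condition is the Euclidean property. The 5 schema ◇ψ → □◇ψ defines it.
Suppose ◇ψ→□◇ψ is valid. Take Rxy, Rxz and set V(ψ)={y}. Then ◇ψ at x, so □◇ψ at x, so ◇ψ at z, so some w with Rzw has ψ; w=y, i.e. Rzy. By symmetry of the argument, Ryz.

◇ψ → □◇ψ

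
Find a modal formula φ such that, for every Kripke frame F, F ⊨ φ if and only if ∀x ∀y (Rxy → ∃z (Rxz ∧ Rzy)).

□□s → □s

The condition is density. The C4 schema □□s → □s defines it.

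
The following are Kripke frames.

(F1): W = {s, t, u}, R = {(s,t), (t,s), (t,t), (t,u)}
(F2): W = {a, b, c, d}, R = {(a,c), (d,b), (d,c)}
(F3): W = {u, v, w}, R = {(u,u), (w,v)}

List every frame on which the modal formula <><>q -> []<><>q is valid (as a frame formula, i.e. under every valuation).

(F2), (F3)

Frame correspondent (Sahlqvist): forall x forall y forall z ((x R^2 y & xRz) -> exists w (y = w & z R^2 w)) — i.e. a generalized confluence (Geach) condition.
(F1): fails — tR²s, tRu but no w with s=w and uR²w.
(F2): holds.
(F3): holds.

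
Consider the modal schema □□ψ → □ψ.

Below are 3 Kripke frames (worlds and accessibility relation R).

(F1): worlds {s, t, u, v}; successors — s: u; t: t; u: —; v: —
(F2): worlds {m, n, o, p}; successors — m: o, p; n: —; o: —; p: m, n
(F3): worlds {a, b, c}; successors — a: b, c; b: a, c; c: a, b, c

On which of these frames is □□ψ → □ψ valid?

(F3)

Frame correspondent (Sahlqvist): ∀x ∀y (Rxy → ∃z (Rxz ∧ Rzy)) — i.e. density.
(F1): fails — Rsu but no z with Rsz and Rzu.
(F2): fails — Rpm but no z with Rpz and Rzm.
(F3): holds.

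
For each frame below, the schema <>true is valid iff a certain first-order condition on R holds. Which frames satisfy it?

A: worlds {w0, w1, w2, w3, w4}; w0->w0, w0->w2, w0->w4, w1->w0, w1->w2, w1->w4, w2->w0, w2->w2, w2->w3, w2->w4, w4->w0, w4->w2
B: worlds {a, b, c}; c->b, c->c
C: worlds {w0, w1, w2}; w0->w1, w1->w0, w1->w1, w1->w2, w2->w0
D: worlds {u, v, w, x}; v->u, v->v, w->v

C

The schema corresponds to seriality: forall x exists y Rxy.
A: fails — world w3 has no successor.
B: fails — world a has no successor.
C: condition met.
D: fails — world u has no successor.
Valid on: C.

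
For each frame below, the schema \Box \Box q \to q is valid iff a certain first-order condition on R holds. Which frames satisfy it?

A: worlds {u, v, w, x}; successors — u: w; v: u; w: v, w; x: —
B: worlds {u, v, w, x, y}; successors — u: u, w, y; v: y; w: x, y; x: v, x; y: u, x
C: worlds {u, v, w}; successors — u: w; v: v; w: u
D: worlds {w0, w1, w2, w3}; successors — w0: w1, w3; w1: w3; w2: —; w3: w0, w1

Frame correspondent (Sahlqvist): \forall x \exists w (x R^2 w \wedge x = w) — i.e. a generalized confluence (Geach) condition.
A: fails — at u but no t with uR²t and u=t.
B: fails — at v but no t with vR²t and v=t.
C: satisfies the condition.
D: fails — at w2 but no w with w2R²w and w2=w.
Valid on: C.

C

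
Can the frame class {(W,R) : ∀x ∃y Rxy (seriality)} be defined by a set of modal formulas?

Yes — defined by □p → ◇p

This is a Sahlqvist condition; the D axiom □p → ◇p defines it.
Suppose □p→◇p is valid. At any x set V(p)=W. Then □p at x, so ◇p at x, so x has a successor.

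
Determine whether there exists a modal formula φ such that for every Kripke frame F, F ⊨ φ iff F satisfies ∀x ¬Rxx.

Any modally definable frame class is closed under surjective bounded morphisms.
The 3-cycle (worlds 0,1,2 with 0→1→2→0) is irreflexive, and the map sending every world to a single reflexive point • is a surjective bounded morphism (forth: every edge maps to (•,•); back: every world has a successor). So any modal formula valid on the 3-cycle is also valid on the reflexive point, which is not irreflexive.
So no modal formula (or set of formulas) defines exactly the irreflexive frames.

Not modally definable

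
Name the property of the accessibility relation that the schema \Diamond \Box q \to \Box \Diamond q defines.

Convergence

Suppose ◇□q→□◇q is valid. Take Rxy, Rxz and set V(q)={w : Ryw}. Then □q at y so ◇□q at x, so □◇q at x, so ◇q at z, giving w with Rzw and Ryw.
Conversely, any frame satisfying \forall x \forall y \forall z (Rxy \wedge Rxz \to \exists w (Ryw \wedge Rzw)) validates the schema.
Frame condition: \forall x \forall y \forall z (Rxy \wedge Rxz \to \exists w (Ryw \wedge Rzw)).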